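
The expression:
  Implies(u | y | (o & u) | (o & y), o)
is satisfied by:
  {o: True, y: False, u: False}
  {o: True, u: True, y: False}
  {o: True, y: True, u: False}
  {o: True, u: True, y: True}
  {u: False, y: False, o: False}


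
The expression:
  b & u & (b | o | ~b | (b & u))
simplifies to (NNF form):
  b & u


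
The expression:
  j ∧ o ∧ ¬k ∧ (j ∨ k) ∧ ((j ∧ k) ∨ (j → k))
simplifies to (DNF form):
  False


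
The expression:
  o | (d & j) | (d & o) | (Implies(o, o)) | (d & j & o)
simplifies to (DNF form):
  True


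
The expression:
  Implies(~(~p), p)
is always true.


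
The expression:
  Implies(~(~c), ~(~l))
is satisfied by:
  {l: True, c: False}
  {c: False, l: False}
  {c: True, l: True}


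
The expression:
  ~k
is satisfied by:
  {k: False}


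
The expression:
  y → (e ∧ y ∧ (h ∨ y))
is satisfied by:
  {e: True, y: False}
  {y: False, e: False}
  {y: True, e: True}


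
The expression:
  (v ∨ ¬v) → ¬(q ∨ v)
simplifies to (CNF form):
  ¬q ∧ ¬v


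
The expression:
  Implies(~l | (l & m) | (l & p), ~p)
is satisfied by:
  {p: False}


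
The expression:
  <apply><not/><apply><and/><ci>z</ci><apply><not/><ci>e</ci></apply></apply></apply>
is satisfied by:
  {e: True, z: False}
  {z: False, e: False}
  {z: True, e: True}


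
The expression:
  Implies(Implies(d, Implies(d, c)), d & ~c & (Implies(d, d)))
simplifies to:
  d & ~c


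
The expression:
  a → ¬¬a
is always true.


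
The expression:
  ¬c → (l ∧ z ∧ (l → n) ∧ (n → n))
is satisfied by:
  {z: True, c: True, l: True, n: True}
  {z: True, c: True, l: True, n: False}
  {z: True, c: True, n: True, l: False}
  {z: True, c: True, n: False, l: False}
  {c: True, l: True, n: True, z: False}
  {c: True, l: True, n: False, z: False}
  {c: True, l: False, n: True, z: False}
  {c: True, l: False, n: False, z: False}
  {z: True, l: True, n: True, c: False}


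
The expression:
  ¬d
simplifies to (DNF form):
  ¬d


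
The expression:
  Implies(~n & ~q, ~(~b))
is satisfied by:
  {n: True, b: True, q: True}
  {n: True, b: True, q: False}
  {n: True, q: True, b: False}
  {n: True, q: False, b: False}
  {b: True, q: True, n: False}
  {b: True, q: False, n: False}
  {q: True, b: False, n: False}


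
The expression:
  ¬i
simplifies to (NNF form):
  ¬i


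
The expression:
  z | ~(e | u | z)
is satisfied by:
  {z: True, u: False, e: False}
  {z: True, e: True, u: False}
  {z: True, u: True, e: False}
  {z: True, e: True, u: True}
  {e: False, u: False, z: False}


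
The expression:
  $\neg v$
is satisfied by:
  {v: False}


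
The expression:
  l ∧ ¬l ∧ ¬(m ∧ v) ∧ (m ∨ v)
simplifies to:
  False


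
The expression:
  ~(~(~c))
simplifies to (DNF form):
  ~c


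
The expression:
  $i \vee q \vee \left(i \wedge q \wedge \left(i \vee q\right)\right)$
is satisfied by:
  {i: True, q: True}
  {i: True, q: False}
  {q: True, i: False}


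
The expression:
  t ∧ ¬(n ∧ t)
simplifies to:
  t ∧ ¬n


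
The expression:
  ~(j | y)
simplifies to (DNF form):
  ~j & ~y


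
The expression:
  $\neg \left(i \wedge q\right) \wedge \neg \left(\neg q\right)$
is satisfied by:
  {q: True, i: False}


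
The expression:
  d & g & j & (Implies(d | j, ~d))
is never true.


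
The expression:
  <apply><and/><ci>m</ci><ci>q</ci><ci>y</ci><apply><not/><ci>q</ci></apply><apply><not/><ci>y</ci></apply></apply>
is never true.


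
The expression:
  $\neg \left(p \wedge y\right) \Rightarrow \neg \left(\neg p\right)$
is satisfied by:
  {p: True}


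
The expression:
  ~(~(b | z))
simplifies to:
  b | z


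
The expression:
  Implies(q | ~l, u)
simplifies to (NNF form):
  u | (l & ~q)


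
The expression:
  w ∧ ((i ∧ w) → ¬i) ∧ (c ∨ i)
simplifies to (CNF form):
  c ∧ w ∧ ¬i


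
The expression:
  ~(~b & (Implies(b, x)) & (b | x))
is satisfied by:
  {b: True, x: False}
  {x: False, b: False}
  {x: True, b: True}


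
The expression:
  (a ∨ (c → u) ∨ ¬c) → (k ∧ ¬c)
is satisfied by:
  {k: True, u: False, c: False, a: False}
  {a: True, k: True, u: False, c: False}
  {k: True, u: True, a: False, c: False}
  {a: True, k: True, u: True, c: False}
  {c: True, k: True, a: False, u: False}
  {c: True, a: False, u: False, k: False}


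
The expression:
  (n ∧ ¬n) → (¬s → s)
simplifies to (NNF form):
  True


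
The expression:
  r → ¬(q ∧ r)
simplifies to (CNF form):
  ¬q ∨ ¬r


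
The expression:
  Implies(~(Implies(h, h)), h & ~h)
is always true.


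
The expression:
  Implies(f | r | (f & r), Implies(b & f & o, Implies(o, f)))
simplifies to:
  True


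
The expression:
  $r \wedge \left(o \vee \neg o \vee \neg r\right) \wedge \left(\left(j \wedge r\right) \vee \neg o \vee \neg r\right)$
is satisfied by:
  {r: True, j: True, o: False}
  {r: True, j: False, o: False}
  {r: True, o: True, j: True}


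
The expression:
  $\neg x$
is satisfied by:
  {x: False}


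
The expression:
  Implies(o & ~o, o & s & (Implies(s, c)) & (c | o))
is always true.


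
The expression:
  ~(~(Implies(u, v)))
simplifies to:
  v | ~u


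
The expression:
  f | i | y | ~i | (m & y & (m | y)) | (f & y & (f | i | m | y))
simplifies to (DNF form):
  True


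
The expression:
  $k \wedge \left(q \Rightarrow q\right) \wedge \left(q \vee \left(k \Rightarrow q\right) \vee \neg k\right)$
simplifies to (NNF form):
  $k \wedge q$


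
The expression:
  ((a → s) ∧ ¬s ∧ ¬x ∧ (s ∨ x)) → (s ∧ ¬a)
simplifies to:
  True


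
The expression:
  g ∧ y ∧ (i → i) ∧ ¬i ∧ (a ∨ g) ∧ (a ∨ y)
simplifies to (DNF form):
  g ∧ y ∧ ¬i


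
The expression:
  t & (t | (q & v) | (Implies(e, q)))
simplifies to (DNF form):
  t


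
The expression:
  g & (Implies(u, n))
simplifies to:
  g & (n | ~u)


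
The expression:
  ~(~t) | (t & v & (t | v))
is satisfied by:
  {t: True}


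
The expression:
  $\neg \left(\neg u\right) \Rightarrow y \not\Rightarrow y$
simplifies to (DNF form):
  $\neg u$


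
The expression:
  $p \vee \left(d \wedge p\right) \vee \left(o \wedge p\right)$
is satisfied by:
  {p: True}


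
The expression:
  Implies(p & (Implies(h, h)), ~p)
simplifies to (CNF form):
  ~p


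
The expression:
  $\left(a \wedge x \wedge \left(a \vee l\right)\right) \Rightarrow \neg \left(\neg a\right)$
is always true.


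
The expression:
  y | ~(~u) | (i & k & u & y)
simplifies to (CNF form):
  u | y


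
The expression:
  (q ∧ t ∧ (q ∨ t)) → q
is always true.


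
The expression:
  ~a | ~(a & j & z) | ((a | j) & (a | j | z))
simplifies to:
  True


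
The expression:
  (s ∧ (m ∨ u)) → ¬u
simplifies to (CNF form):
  ¬s ∨ ¬u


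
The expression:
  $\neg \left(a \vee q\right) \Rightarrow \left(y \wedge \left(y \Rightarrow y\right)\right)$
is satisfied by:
  {a: True, y: True, q: True}
  {a: True, y: True, q: False}
  {a: True, q: True, y: False}
  {a: True, q: False, y: False}
  {y: True, q: True, a: False}
  {y: True, q: False, a: False}
  {q: True, y: False, a: False}


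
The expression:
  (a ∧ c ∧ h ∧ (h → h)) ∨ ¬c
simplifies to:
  (a ∧ h) ∨ ¬c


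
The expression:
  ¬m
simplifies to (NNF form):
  ¬m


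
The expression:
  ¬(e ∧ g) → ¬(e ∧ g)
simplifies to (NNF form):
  True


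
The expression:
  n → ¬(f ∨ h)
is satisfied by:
  {h: False, n: False, f: False}
  {f: True, h: False, n: False}
  {h: True, f: False, n: False}
  {f: True, h: True, n: False}
  {n: True, f: False, h: False}


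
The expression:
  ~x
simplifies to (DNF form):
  ~x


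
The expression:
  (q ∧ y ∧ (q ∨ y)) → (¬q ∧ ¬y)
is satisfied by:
  {q: False, y: False}
  {y: True, q: False}
  {q: True, y: False}


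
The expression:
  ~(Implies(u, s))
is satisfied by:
  {u: True, s: False}


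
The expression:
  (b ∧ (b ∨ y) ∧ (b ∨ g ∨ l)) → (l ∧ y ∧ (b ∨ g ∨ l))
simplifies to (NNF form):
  (l ∧ y) ∨ ¬b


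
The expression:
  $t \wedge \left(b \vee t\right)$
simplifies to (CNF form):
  $t$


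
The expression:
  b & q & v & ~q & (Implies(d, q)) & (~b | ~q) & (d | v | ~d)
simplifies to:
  False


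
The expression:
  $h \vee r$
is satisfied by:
  {r: True, h: True}
  {r: True, h: False}
  {h: True, r: False}


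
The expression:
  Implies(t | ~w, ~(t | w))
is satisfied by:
  {t: False}


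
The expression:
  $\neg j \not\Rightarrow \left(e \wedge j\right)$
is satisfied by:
  {j: False}


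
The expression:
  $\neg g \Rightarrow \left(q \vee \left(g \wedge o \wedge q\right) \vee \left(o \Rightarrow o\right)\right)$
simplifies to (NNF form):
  $\text{True}$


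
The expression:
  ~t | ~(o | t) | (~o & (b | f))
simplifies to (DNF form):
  ~t | (b & ~o) | (f & ~o)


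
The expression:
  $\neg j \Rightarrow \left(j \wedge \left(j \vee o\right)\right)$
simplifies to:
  $j$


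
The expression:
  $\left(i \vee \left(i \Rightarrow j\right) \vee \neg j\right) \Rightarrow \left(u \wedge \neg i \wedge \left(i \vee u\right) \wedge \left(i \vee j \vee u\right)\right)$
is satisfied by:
  {u: True, i: False}


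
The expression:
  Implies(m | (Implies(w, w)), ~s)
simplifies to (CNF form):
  ~s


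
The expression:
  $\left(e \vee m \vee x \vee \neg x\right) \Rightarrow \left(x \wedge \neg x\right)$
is never true.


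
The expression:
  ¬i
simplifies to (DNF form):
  ¬i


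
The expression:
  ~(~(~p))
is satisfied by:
  {p: False}


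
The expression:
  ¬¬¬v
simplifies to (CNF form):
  ¬v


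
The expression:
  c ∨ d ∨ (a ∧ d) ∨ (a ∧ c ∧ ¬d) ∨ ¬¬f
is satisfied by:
  {d: True, c: True, f: True}
  {d: True, c: True, f: False}
  {d: True, f: True, c: False}
  {d: True, f: False, c: False}
  {c: True, f: True, d: False}
  {c: True, f: False, d: False}
  {f: True, c: False, d: False}


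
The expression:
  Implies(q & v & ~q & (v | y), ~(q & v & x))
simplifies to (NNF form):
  True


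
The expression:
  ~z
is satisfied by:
  {z: False}


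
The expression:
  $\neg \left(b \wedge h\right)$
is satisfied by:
  {h: False, b: False}
  {b: True, h: False}
  {h: True, b: False}


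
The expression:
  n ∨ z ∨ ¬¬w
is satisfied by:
  {n: True, z: True, w: True}
  {n: True, z: True, w: False}
  {n: True, w: True, z: False}
  {n: True, w: False, z: False}
  {z: True, w: True, n: False}
  {z: True, w: False, n: False}
  {w: True, z: False, n: False}


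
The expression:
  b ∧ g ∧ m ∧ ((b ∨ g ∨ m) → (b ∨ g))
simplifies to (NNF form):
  b ∧ g ∧ m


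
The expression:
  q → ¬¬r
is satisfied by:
  {r: True, q: False}
  {q: False, r: False}
  {q: True, r: True}


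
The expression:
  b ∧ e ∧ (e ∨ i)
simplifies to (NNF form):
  b ∧ e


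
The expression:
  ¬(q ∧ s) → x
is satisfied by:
  {x: True, s: True, q: True}
  {x: True, s: True, q: False}
  {x: True, q: True, s: False}
  {x: True, q: False, s: False}
  {s: True, q: True, x: False}


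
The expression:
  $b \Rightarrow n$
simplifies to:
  $n \vee \neg b$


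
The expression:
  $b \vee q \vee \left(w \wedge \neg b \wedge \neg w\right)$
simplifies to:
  $b \vee q$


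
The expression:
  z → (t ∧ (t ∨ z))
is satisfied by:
  {t: True, z: False}
  {z: False, t: False}
  {z: True, t: True}


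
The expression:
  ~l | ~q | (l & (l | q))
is always true.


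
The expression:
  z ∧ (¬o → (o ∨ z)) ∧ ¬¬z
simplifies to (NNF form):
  z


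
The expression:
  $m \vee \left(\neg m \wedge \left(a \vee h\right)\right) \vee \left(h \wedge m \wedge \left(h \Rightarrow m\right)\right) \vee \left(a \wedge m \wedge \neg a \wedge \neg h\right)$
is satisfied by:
  {a: True, m: True, h: True}
  {a: True, m: True, h: False}
  {a: True, h: True, m: False}
  {a: True, h: False, m: False}
  {m: True, h: True, a: False}
  {m: True, h: False, a: False}
  {h: True, m: False, a: False}


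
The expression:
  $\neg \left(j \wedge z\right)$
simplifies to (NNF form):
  $\neg j \vee \neg z$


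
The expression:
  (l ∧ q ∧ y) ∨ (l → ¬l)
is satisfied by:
  {y: True, q: True, l: False}
  {y: True, q: False, l: False}
  {q: True, y: False, l: False}
  {y: False, q: False, l: False}
  {y: True, l: True, q: True}


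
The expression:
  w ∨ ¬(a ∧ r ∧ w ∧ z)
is always true.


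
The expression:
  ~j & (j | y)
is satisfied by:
  {y: True, j: False}


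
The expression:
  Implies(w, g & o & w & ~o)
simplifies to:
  ~w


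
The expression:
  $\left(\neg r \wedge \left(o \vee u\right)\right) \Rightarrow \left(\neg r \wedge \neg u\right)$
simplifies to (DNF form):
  $r \vee \neg u$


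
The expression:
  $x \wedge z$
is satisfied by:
  {z: True, x: True}


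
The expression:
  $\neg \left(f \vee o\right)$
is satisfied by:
  {o: False, f: False}


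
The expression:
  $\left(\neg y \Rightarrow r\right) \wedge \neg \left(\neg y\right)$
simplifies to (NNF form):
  $y$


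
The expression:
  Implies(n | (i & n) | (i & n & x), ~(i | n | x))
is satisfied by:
  {n: False}


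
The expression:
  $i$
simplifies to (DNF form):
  $i$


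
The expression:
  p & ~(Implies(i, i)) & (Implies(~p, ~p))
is never true.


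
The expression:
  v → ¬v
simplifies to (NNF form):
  ¬v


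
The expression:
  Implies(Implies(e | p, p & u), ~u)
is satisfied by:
  {e: True, p: False, u: False}
  {p: False, u: False, e: False}
  {e: True, p: True, u: False}
  {p: True, e: False, u: False}
  {u: True, e: True, p: False}


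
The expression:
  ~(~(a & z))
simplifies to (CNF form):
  a & z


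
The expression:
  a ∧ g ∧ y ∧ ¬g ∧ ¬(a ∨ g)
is never true.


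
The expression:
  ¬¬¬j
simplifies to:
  ¬j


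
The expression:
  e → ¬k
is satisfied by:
  {k: False, e: False}
  {e: True, k: False}
  {k: True, e: False}


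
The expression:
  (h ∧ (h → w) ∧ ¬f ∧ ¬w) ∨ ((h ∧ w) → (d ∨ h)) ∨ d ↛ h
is always true.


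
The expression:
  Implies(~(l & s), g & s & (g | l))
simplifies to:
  s & (g | l)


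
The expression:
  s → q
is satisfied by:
  {q: True, s: False}
  {s: False, q: False}
  {s: True, q: True}


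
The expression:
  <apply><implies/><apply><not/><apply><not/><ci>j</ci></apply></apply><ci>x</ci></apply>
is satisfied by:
  {x: True, j: False}
  {j: False, x: False}
  {j: True, x: True}


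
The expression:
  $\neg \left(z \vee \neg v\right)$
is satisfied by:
  {v: True, z: False}


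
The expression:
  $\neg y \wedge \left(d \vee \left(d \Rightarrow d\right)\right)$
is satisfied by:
  {y: False}


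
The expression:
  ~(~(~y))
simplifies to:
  ~y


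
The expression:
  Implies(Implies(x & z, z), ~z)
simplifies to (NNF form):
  ~z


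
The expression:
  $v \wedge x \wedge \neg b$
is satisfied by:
  {x: True, v: True, b: False}


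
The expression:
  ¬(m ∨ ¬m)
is never true.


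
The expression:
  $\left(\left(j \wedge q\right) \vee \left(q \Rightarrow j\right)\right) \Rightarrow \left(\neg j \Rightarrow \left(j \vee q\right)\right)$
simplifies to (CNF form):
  $j \vee q$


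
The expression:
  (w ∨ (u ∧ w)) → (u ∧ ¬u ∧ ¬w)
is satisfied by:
  {w: False}


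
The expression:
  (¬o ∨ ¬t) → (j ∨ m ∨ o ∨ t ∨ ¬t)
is always true.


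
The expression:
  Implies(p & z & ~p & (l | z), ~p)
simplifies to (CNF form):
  True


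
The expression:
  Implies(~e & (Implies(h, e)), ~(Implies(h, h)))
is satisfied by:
  {e: True, h: True}
  {e: True, h: False}
  {h: True, e: False}


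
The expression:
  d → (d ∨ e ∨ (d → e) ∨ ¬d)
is always true.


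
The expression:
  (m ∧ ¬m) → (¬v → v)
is always true.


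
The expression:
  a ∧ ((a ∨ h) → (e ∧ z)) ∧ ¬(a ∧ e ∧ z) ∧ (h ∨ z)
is never true.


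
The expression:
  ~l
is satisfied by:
  {l: False}


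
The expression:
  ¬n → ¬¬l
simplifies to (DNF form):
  l ∨ n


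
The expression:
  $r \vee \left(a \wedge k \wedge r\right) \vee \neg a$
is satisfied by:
  {r: True, a: False}
  {a: False, r: False}
  {a: True, r: True}


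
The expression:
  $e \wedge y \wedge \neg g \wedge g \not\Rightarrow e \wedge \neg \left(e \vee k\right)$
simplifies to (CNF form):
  $\text{False}$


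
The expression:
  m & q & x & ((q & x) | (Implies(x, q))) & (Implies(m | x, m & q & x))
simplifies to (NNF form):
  m & q & x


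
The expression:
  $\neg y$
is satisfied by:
  {y: False}


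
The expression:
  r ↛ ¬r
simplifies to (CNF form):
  r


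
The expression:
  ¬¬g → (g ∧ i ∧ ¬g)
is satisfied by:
  {g: False}


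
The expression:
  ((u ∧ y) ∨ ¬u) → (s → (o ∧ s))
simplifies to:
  o ∨ (u ∧ ¬y) ∨ ¬s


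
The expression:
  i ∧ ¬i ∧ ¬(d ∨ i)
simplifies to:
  False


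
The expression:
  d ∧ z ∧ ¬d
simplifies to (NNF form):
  False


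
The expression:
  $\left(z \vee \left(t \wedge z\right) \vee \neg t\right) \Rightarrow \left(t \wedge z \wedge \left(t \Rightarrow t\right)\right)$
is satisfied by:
  {t: True}


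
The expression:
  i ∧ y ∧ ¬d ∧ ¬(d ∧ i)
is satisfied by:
  {i: True, y: True, d: False}


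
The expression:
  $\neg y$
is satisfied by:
  {y: False}


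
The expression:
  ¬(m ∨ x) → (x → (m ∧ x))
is always true.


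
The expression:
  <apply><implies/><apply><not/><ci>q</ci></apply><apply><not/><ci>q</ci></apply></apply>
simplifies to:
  <true/>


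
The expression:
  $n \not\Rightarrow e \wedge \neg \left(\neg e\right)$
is never true.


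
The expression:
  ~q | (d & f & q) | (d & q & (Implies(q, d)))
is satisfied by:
  {d: True, q: False}
  {q: False, d: False}
  {q: True, d: True}


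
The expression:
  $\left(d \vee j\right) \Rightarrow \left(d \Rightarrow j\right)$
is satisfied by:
  {j: True, d: False}
  {d: False, j: False}
  {d: True, j: True}


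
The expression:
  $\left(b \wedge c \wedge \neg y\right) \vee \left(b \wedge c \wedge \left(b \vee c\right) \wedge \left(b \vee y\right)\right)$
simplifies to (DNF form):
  $b \wedge c$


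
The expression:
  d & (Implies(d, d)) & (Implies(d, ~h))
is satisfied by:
  {d: True, h: False}


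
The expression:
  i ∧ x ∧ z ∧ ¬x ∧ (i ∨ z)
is never true.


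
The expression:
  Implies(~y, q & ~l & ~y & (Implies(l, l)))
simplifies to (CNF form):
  (q | y) & (y | ~l)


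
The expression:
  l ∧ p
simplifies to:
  l ∧ p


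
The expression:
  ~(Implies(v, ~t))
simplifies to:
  t & v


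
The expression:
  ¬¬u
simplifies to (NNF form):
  u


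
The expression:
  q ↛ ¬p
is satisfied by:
  {p: True, q: True}


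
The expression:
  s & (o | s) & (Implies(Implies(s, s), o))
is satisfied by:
  {s: True, o: True}


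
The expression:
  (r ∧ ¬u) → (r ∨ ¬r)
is always true.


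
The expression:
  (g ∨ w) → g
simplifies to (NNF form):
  g ∨ ¬w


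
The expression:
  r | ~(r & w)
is always true.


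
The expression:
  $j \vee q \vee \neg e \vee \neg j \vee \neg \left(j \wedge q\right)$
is always true.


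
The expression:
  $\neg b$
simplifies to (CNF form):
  $\neg b$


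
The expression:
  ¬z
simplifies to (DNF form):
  ¬z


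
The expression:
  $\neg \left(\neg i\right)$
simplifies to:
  $i$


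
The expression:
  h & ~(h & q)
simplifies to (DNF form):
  h & ~q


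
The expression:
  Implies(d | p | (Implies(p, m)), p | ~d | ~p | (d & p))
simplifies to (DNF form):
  True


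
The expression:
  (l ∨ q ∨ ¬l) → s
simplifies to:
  s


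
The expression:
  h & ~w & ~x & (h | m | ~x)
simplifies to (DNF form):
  h & ~w & ~x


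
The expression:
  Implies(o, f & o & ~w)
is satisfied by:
  {f: True, o: False, w: False}
  {f: False, o: False, w: False}
  {w: True, f: True, o: False}
  {w: True, f: False, o: False}
  {o: True, f: True, w: False}


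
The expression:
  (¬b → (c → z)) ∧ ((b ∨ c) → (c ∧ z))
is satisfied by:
  {z: True, c: False, b: False}
  {z: False, c: False, b: False}
  {c: True, z: True, b: False}
  {b: True, c: True, z: True}


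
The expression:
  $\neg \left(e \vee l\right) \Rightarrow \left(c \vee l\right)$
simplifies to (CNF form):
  $c \vee e \vee l$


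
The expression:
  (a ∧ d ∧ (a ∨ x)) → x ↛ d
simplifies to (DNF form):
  ¬a ∨ ¬d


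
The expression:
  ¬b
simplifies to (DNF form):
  ¬b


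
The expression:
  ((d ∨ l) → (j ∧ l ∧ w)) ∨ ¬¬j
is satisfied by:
  {j: True, d: False, l: False}
  {j: True, l: True, d: False}
  {j: True, d: True, l: False}
  {j: True, l: True, d: True}
  {l: False, d: False, j: False}


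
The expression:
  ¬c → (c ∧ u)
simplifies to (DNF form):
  c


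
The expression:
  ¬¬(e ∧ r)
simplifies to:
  e ∧ r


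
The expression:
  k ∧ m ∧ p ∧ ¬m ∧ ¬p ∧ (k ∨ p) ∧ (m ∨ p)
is never true.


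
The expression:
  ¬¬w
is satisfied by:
  {w: True}


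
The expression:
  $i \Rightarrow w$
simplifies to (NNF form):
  $w \vee \neg i$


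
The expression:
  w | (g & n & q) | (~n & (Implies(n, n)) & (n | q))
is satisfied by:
  {q: True, w: True, g: True, n: False}
  {q: True, w: True, g: False, n: False}
  {n: True, q: True, w: True, g: True}
  {n: True, q: True, w: True, g: False}
  {w: True, g: True, n: False, q: False}
  {w: True, n: False, g: False, q: False}
  {w: True, n: True, g: True, q: False}
  {w: True, n: True, g: False, q: False}
  {q: True, g: True, w: False, n: False}
  {q: True, g: False, w: False, n: False}
  {n: True, q: True, g: True, w: False}


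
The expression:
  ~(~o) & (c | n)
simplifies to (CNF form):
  o & (c | n)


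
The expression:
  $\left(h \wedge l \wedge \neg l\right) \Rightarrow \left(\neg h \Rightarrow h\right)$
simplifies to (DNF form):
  $\text{True}$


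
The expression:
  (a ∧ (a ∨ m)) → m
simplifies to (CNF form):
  m ∨ ¬a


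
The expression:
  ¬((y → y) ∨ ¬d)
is never true.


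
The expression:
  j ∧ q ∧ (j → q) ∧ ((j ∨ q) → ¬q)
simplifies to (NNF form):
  False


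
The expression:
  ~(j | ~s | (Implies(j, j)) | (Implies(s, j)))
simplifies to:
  False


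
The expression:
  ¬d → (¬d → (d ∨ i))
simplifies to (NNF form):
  d ∨ i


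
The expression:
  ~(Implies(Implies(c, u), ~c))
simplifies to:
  c & u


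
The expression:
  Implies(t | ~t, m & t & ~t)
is never true.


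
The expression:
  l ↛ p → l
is always true.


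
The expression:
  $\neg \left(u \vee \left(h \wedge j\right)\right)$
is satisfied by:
  {h: False, u: False, j: False}
  {j: True, h: False, u: False}
  {h: True, j: False, u: False}


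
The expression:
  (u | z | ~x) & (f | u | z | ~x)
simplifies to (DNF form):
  u | z | ~x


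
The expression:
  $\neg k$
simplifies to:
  $\neg k$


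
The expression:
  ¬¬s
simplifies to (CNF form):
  s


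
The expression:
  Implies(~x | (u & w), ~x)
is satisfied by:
  {w: False, u: False, x: False}
  {x: True, w: False, u: False}
  {u: True, w: False, x: False}
  {x: True, u: True, w: False}
  {w: True, x: False, u: False}
  {x: True, w: True, u: False}
  {u: True, w: True, x: False}


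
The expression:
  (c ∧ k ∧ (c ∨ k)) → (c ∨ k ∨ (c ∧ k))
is always true.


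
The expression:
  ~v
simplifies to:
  ~v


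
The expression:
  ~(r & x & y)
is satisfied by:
  {y: False, x: False, r: False}
  {r: True, y: False, x: False}
  {x: True, y: False, r: False}
  {r: True, x: True, y: False}
  {y: True, r: False, x: False}
  {r: True, y: True, x: False}
  {x: True, y: True, r: False}


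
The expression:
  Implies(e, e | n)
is always true.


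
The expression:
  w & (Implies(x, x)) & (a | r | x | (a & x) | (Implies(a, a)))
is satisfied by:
  {w: True}


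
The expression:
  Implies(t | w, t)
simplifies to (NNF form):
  t | ~w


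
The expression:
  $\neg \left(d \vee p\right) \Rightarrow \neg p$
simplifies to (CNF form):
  $\text{True}$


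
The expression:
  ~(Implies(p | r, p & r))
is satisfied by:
  {r: True, p: False}
  {p: True, r: False}


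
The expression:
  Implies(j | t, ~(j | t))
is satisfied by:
  {t: False, j: False}


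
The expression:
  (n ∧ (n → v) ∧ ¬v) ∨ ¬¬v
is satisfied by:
  {v: True}


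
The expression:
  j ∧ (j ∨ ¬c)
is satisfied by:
  {j: True}


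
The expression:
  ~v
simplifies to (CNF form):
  ~v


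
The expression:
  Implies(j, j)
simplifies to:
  True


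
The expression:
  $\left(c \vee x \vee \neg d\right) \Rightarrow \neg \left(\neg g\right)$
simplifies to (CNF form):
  $\left(d \vee g\right) \wedge \left(g \vee \neg c\right) \wedge \left(g \vee \neg x\right)$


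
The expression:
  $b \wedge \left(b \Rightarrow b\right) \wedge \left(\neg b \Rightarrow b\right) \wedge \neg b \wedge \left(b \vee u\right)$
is never true.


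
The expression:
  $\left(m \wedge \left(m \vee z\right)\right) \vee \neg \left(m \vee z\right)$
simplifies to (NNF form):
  $m \vee \neg z$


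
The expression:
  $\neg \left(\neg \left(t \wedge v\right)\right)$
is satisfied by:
  {t: True, v: True}


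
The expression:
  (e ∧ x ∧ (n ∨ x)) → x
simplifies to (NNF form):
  True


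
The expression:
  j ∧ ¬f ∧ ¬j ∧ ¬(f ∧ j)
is never true.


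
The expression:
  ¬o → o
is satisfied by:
  {o: True}


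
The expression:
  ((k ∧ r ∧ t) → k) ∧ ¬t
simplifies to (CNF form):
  ¬t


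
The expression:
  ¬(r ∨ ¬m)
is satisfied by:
  {m: True, r: False}


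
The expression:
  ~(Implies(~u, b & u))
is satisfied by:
  {u: False}


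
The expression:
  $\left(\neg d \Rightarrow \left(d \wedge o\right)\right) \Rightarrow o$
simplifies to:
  $o \vee \neg d$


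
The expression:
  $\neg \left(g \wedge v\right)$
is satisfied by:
  {g: False, v: False}
  {v: True, g: False}
  {g: True, v: False}


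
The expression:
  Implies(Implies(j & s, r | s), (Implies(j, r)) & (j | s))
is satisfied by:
  {r: True, s: True, j: False}
  {s: True, j: False, r: False}
  {r: True, s: True, j: True}
  {r: True, j: True, s: False}


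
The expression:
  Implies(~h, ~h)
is always true.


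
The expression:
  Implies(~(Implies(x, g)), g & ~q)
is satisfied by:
  {g: True, x: False}
  {x: False, g: False}
  {x: True, g: True}


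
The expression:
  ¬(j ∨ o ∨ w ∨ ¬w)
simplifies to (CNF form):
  False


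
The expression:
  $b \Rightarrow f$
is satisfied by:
  {f: True, b: False}
  {b: False, f: False}
  {b: True, f: True}


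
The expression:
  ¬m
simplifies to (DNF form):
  ¬m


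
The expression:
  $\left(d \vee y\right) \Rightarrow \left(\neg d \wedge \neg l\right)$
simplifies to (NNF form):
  $\neg d \wedge \left(\neg l \vee \neg y\right)$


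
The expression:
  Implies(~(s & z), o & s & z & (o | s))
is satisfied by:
  {z: True, s: True}


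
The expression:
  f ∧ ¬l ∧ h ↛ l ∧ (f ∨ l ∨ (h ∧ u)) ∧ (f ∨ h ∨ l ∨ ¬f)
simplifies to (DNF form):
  f ∧ h ∧ ¬l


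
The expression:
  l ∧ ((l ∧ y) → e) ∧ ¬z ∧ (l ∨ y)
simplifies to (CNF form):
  l ∧ ¬z ∧ (e ∨ ¬y)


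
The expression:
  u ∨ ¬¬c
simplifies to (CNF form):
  c ∨ u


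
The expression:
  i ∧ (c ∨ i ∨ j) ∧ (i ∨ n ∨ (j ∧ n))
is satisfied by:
  {i: True}


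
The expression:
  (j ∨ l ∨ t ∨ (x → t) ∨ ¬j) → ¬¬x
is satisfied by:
  {x: True}


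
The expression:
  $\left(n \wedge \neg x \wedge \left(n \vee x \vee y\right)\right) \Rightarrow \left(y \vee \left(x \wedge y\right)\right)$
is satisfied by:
  {y: True, x: True, n: False}
  {y: True, x: False, n: False}
  {x: True, y: False, n: False}
  {y: False, x: False, n: False}
  {y: True, n: True, x: True}
  {y: True, n: True, x: False}
  {n: True, x: True, y: False}


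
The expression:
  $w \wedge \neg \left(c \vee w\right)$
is never true.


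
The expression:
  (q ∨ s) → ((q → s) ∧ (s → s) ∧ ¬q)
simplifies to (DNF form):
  ¬q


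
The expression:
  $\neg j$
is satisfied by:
  {j: False}


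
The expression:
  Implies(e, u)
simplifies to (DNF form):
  u | ~e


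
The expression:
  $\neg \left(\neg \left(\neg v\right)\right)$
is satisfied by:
  {v: False}


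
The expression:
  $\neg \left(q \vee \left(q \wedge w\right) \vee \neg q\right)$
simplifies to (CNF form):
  $\text{False}$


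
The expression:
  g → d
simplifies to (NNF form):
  d ∨ ¬g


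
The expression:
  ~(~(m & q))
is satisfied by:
  {m: True, q: True}


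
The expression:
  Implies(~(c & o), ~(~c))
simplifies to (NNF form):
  c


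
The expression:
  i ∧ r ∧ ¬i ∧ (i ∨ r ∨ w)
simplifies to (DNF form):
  False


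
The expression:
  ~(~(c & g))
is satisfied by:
  {c: True, g: True}


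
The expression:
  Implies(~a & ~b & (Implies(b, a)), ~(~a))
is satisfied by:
  {a: True, b: True}
  {a: True, b: False}
  {b: True, a: False}


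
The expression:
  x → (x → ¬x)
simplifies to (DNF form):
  ¬x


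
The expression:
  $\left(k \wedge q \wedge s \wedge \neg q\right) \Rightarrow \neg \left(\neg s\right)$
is always true.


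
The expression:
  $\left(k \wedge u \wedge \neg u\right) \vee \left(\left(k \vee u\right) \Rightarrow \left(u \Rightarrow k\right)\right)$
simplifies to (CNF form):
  $k \vee \neg u$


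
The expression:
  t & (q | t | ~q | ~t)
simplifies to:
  t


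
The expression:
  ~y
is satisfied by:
  {y: False}


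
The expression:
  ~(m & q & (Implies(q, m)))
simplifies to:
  ~m | ~q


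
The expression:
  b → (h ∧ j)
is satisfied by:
  {j: True, h: True, b: False}
  {j: True, h: False, b: False}
  {h: True, j: False, b: False}
  {j: False, h: False, b: False}
  {b: True, j: True, h: True}


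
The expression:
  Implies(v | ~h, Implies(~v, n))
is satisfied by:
  {n: True, v: True, h: True}
  {n: True, v: True, h: False}
  {n: True, h: True, v: False}
  {n: True, h: False, v: False}
  {v: True, h: True, n: False}
  {v: True, h: False, n: False}
  {h: True, v: False, n: False}


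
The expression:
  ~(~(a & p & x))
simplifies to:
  a & p & x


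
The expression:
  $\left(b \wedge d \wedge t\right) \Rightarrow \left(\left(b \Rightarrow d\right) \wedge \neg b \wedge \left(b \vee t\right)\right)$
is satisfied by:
  {t: False, d: False, b: False}
  {b: True, t: False, d: False}
  {d: True, t: False, b: False}
  {b: True, d: True, t: False}
  {t: True, b: False, d: False}
  {b: True, t: True, d: False}
  {d: True, t: True, b: False}


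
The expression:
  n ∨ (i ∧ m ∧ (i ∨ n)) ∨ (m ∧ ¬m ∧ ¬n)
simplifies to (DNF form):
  n ∨ (i ∧ m)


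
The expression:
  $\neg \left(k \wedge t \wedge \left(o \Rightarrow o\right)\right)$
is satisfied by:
  {k: False, t: False}
  {t: True, k: False}
  {k: True, t: False}


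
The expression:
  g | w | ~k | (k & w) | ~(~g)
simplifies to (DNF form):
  g | w | ~k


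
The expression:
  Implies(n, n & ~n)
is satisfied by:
  {n: False}


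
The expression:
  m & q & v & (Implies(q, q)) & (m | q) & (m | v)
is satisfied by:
  {m: True, q: True, v: True}


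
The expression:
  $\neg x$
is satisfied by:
  {x: False}


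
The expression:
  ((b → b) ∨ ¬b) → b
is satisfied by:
  {b: True}


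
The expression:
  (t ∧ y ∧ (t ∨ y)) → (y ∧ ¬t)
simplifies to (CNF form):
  ¬t ∨ ¬y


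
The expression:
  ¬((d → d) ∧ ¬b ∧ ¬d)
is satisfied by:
  {b: True, d: True}
  {b: True, d: False}
  {d: True, b: False}


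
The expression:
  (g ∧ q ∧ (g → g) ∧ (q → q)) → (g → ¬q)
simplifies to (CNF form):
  ¬g ∨ ¬q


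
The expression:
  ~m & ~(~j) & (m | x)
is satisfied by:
  {j: True, x: True, m: False}


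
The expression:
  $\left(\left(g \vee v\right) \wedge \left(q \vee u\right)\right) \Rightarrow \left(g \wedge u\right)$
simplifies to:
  $\left(g \wedge u\right) \vee \left(\neg g \wedge \neg v\right) \vee \left(\neg q \wedge \neg u\right)$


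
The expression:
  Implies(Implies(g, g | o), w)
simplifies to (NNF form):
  w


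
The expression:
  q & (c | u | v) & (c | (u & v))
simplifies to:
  q & (c | u) & (c | v)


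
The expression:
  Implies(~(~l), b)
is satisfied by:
  {b: True, l: False}
  {l: False, b: False}
  {l: True, b: True}


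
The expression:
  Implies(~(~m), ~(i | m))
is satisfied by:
  {m: False}


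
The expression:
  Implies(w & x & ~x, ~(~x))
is always true.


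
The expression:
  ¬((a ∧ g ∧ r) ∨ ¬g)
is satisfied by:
  {g: True, a: False, r: False}
  {r: True, g: True, a: False}
  {a: True, g: True, r: False}


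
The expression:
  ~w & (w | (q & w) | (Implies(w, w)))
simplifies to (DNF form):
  ~w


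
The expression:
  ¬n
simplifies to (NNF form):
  ¬n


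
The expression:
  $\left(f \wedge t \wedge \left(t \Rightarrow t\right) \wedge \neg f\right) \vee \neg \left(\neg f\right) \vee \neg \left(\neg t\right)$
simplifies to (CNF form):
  $f \vee t$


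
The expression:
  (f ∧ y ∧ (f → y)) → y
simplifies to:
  True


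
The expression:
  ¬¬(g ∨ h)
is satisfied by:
  {g: True, h: True}
  {g: True, h: False}
  {h: True, g: False}


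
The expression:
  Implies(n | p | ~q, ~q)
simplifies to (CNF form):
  (~n | ~q) & (~p | ~q)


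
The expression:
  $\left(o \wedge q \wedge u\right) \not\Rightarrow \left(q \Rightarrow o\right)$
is never true.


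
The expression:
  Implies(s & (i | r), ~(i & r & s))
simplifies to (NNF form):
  ~i | ~r | ~s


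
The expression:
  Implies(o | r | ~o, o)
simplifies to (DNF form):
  o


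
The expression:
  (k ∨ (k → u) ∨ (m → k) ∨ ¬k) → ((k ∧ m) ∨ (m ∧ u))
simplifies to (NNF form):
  m ∧ (k ∨ u)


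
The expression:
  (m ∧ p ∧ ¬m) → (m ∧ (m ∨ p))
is always true.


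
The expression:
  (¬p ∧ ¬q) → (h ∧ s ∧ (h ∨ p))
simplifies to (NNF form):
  p ∨ q ∨ (h ∧ s)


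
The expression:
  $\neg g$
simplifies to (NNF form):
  $\neg g$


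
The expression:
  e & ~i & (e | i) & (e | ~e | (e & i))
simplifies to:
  e & ~i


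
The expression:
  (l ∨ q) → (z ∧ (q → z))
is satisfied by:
  {z: True, l: False, q: False}
  {z: True, q: True, l: False}
  {z: True, l: True, q: False}
  {z: True, q: True, l: True}
  {q: False, l: False, z: False}


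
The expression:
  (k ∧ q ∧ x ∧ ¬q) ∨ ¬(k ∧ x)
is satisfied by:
  {k: False, x: False}
  {x: True, k: False}
  {k: True, x: False}


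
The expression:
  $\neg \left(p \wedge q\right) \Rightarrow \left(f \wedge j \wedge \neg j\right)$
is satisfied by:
  {p: True, q: True}


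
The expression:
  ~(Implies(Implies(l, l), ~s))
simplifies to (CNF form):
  s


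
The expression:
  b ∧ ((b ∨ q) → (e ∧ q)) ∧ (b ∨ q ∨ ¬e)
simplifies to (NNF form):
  b ∧ e ∧ q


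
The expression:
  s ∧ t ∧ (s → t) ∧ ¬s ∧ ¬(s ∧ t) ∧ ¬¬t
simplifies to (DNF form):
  False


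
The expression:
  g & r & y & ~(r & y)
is never true.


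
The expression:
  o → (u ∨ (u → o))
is always true.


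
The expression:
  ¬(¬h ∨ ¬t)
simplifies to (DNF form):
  h ∧ t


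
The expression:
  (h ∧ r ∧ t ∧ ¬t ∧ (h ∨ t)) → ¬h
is always true.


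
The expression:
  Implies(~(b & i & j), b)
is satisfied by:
  {b: True}


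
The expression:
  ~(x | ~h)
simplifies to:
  h & ~x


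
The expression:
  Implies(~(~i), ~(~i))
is always true.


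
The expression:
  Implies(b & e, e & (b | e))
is always true.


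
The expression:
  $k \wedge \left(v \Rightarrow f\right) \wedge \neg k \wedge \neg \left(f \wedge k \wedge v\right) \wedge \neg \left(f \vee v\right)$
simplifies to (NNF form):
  $\text{False}$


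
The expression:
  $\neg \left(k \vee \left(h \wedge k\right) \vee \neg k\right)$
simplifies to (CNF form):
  $\text{False}$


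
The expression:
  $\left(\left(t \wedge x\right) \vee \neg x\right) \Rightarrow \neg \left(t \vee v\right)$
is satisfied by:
  {x: True, v: False, t: False}
  {v: False, t: False, x: False}
  {x: True, v: True, t: False}


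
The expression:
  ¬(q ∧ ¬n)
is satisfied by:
  {n: True, q: False}
  {q: False, n: False}
  {q: True, n: True}


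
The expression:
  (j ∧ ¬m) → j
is always true.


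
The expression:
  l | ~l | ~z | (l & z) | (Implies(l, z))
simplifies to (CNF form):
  True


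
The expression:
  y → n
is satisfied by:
  {n: True, y: False}
  {y: False, n: False}
  {y: True, n: True}


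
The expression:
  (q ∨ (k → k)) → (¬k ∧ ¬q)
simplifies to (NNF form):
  ¬k ∧ ¬q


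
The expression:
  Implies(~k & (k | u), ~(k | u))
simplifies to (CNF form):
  k | ~u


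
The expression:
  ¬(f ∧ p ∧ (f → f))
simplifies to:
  ¬f ∨ ¬p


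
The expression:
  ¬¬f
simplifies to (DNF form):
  f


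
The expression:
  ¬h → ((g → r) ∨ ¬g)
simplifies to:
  h ∨ r ∨ ¬g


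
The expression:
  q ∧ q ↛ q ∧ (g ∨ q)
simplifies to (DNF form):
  False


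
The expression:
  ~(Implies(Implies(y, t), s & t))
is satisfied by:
  {t: False, y: False, s: False}
  {s: True, t: False, y: False}
  {t: True, s: False, y: False}
  {y: True, t: True, s: False}


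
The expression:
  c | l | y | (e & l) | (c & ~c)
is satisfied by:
  {y: True, l: True, c: True}
  {y: True, l: True, c: False}
  {y: True, c: True, l: False}
  {y: True, c: False, l: False}
  {l: True, c: True, y: False}
  {l: True, c: False, y: False}
  {c: True, l: False, y: False}


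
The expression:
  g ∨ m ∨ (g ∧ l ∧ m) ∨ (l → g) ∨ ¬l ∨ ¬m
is always true.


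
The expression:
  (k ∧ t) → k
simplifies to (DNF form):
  True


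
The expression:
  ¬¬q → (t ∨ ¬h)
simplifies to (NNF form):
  t ∨ ¬h ∨ ¬q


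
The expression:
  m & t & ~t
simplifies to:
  False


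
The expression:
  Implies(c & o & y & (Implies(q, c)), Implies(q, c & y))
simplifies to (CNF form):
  True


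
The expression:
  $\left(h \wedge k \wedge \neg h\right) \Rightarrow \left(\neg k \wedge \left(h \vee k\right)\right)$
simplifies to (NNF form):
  $\text{True}$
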